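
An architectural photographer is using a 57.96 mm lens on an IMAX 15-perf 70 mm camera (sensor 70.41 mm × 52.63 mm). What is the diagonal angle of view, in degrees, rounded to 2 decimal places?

Sensor diagonal = √(70.41² + 52.63²) = √7727.4850 ≈ 87.9061 mm.
Angle of view α = 2·arctan(d/2f) with d = 87.9061 mm and f = 57.96 mm.
d/2f = 0.75833; arctan(0.75833) ≈ 37.1743°, so α ≈ 74.3486°.

74.35°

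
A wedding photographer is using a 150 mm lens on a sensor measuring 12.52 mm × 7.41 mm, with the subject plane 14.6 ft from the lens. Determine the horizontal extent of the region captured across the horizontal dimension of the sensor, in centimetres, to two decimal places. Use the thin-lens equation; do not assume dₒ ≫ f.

dₒ: 14.6 ft × 304.8 mm/ft = 4450.08 mm.
Similar triangles through the lens centre give W/dₒ = w/dᵢ; with 1/f = 1/dₒ + 1/dᵢ this gives W = w·(dₒ − f)/f.
W = 12.52 mm × (4450.08 − 150) / 150 = 12.52 × 28.6672 ≈ 358.913 mm = 35.8913 cm.

35.89 cm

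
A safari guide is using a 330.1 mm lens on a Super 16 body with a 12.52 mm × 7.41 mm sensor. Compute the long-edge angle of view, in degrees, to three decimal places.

Angle of view α = 2·arctan(w/2f) with w = 12.52 mm and f = 330.1 mm.
w/2f = 0.01896; arctan(0.01896) ≈ 1.0864°, so α ≈ 2.1728°.

2.173°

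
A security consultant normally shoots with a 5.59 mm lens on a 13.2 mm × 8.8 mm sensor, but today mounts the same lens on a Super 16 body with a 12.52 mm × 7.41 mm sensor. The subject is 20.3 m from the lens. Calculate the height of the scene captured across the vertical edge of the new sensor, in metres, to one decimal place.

The focal length stays 5.59 mm; the relevant sensor dimension is now h = 7.41 mm. Object distance dₒ = 20.3 m = 20300 mm.
Thin-lens field height W = h·(dₒ − f)/f = 7.41 × (20300 − 5.59)/5.59 ≈ 26901.892 mm = 26.9019 m.

26.9 m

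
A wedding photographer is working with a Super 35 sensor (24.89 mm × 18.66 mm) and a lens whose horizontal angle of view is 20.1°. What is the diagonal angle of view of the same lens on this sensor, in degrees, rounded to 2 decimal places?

From the horizontal AOV: f = 24.89 / (2·tan(10.05°)) = 24.89 / 0.35445 ≈ 70.2207 mm.
Sensor diagonal = √(24.89² + 18.66²) = √967.7077 ≈ 31.1080 mm.
Diagonal AOV = 2·arctan(31.1080 / (2 × 70.2207)) = 2·arctan(0.22150) ≈ 24.9789°.

24.98°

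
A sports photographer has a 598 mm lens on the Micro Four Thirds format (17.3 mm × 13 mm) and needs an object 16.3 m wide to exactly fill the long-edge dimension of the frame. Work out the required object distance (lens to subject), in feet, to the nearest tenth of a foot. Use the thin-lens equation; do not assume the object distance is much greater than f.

1850.5 ft

W: 16.3 m = 16300 mm.
Magnification m = w/W = dᵢ/dₒ; combined with 1/f = 1/dₒ + 1/dᵢ this gives dₒ = f·(1 + W/w).
dₒ = 598 mm × (1 + 16300/17.3) = 598 × 943.1965 ≈ 564031.526 mm = 564031.526/304.8 ft = 1850.5 ft.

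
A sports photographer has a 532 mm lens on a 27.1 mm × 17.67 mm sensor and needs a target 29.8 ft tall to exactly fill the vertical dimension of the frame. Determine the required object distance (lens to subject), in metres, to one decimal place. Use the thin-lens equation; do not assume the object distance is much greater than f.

W: 29.8 ft × 304.8 mm/ft = 9083.04 mm.
Magnification m = h/W = dᵢ/dₒ; combined with 1/f = 1/dₒ + 1/dᵢ this gives dₒ = f·(1 + W/h).
dₒ = 532 mm × (1 + 9083.04/17.67) = 532 × 515.0373 ≈ 273999.862 mm = 274 m.

274.0 m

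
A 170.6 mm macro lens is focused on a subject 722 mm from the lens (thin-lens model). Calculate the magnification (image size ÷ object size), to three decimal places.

Thin lens: 1/f = 1/dₒ + 1/dᵢ → 1/dᵢ = 1/170.6 − 1/722 = 0.0044766 mm⁻¹, so dᵢ ≈ 223.3827 mm.
Magnification m = dᵢ/dₒ = 223.3827/722 ≈ 0.30939.

0.309×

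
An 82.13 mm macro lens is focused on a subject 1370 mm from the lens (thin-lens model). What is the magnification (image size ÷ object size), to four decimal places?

Thin lens: 1/f = 1/dₒ + 1/dᵢ → 1/dᵢ = 1/82.13 − 1/1370 = 0.0114459 mm⁻¹, so dᵢ ≈ 87.3676 mm.
Magnification m = dᵢ/dₒ = 87.3676/1370 ≈ 0.06377.

0.0638×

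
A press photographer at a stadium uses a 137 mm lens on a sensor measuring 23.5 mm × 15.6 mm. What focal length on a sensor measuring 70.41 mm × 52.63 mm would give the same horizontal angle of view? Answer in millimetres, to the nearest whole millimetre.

410 mm

Equal angle of view means equal width/f ratio, so f₂ = f₁ · (width₂/width₁) = 137 × 70.41/23.5.
f₂ = 137 × 2.99617 ≈ 410.475 mm.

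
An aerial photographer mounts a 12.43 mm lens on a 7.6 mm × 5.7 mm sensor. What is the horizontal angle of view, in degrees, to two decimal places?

Angle of view α = 2·arctan(w/2f) with w = 7.6 mm and f = 12.43 mm.
w/2f = 0.30571; arctan(0.30571) ≈ 16.9990°, so α ≈ 33.9980°.

34.00°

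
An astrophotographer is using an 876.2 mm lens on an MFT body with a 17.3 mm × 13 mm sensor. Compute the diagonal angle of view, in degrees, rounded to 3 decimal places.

Sensor diagonal = √(17.3² + 13²) = √468.2900 ≈ 21.6400 mm.
Angle of view α = 2·arctan(d/2f) with d = 21.6400 mm and f = 876.2 mm.
d/2f = 0.01235; arctan(0.01235) ≈ 0.7075°, so α ≈ 1.4150°.

1.415°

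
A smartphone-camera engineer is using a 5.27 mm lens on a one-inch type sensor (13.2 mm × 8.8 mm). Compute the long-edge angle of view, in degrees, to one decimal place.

Angle of view α = 2·arctan(w/2f) with w = 13.2 mm and f = 5.27 mm.
w/2f = 1.25237; arctan(1.25237) ≈ 51.3932°, so α ≈ 102.7863°.

102.8°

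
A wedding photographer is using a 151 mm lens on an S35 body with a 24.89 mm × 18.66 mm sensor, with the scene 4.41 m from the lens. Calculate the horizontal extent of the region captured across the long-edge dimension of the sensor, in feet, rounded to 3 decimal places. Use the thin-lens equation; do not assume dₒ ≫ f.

2.303 ft

dₒ: 4.41 m = 4410 mm.
Similar triangles through the lens centre give W/dₒ = w/dᵢ; with 1/f = 1/dₒ + 1/dᵢ this gives W = w·(dₒ − f)/f.
W = 24.89 mm × (4410 − 151) / 151 = 24.89 × 28.2053 ≈ 702.030 mm = 702.030/304.8 ft = 2.30325 ft.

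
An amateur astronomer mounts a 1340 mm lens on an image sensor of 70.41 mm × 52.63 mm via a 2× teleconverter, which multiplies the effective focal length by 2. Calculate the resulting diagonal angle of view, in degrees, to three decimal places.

Effective focal length f = 1340 × 2 = 2680 mm.
Sensor diagonal = √(70.41² + 52.63²) = √7727.4850 ≈ 87.9061 mm.
α = 2·arctan(87.906 / (2 × 2680)) = 2·arctan(0.01640) ≈ 1.8792°.

1.879°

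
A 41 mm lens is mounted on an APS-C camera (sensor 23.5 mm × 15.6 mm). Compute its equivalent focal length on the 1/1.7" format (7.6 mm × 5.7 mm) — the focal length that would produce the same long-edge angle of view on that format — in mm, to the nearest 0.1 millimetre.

Equal angle of view means equal width/f ratio, so f₂ = f₁ · (width₂/width₁) = 41 × 7.6/23.5.
f₂ = 41 × 0.32340 ≈ 13.260 mm.

13.3 mm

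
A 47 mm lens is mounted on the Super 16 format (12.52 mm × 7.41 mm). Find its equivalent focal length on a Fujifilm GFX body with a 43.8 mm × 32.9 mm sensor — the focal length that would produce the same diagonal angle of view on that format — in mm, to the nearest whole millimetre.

177 mm

Sensor diagonal = √(12.52² + 7.41²) = √211.6585 ≈ 14.5485 mm.
Sensor diagonal = √(43.8² + 32.9²) = √3000.8500 ≈ 54.7800 mm.
Equal angle of view means equal diagonal/f ratio, so f₂ = f₁ · (diagonal₂/diagonal₁) = 47 × 54.7800/14.5485.
f₂ = 47 × 3.76534 ≈ 176.971 mm.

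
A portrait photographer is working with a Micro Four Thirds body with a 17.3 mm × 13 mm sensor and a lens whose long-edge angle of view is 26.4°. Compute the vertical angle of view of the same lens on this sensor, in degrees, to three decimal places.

19.991°

From the long-edge AOV: f = 17.3 / (2·tan(13.2°)) = 17.3 / 0.46910 ≈ 36.8795 mm.
Vertical AOV = 2·arctan(13 / (2 × 36.8795)) = 2·arctan(0.17625) ≈ 19.9914°.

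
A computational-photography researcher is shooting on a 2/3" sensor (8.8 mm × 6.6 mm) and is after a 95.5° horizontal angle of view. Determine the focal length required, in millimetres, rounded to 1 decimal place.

4.0 mm

From α = 2·arctan(w/2f) we get f = w / (2·tan(α/2)).
With w = 8.8 mm and α/2 = 47.75°, tan(α/2) ≈ 1.10091, so f ≈ 8.8 / 2.20183 ≈ 3.9967 mm.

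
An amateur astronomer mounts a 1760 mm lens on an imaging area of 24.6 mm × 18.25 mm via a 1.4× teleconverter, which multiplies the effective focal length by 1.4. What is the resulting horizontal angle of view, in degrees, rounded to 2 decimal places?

Effective focal length f = 1760 × 1.4 = 2464 mm.
α = 2·arctan(24.6 / (2 × 2464)) = 2·arctan(0.00499) ≈ 0.5720°.

0.57°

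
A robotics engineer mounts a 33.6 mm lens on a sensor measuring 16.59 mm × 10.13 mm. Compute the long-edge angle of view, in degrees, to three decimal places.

Angle of view α = 2·arctan(w/2f) with w = 16.59 mm and f = 33.6 mm.
w/2f = 0.24687; arctan(0.24687) ≈ 13.8676°, so α ≈ 27.7352°.

27.735°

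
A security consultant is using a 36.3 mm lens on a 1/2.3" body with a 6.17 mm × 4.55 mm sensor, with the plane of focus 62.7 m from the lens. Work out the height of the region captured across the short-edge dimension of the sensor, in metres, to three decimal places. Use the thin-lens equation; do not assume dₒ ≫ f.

dₒ: 62.7 m = 62700 mm.
Similar triangles through the lens centre give W/dₒ = h/dᵢ; with 1/f = 1/dₒ + 1/dᵢ this gives W = h·(dₒ − f)/f.
W = 4.55 mm × (62700 − 36.3) / 36.3 = 4.55 × 1726.2727 ≈ 7854.541 mm = 7.85454 m.

7.855 m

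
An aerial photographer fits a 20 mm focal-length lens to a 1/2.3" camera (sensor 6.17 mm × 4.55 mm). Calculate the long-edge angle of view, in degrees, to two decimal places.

17.54°

Angle of view α = 2·arctan(w/2f) with w = 6.17 mm and f = 20 mm.
w/2f = 0.15425; arctan(0.15425) ≈ 8.7688°, so α ≈ 17.5375°.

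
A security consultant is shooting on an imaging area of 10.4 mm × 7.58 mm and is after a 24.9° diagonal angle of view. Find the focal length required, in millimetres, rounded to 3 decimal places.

29.145 mm

Sensor diagonal = √(10.4² + 7.58²) = √165.6164 ≈ 12.8692 mm.
From α = 2·arctan(d/2f) we get f = d / (2·tan(α/2)).
With d = 12.8692 mm and α/2 = 12.45°, tan(α/2) ≈ 0.22078, so f ≈ 12.8692 / 0.44156 ≈ 29.1450 mm.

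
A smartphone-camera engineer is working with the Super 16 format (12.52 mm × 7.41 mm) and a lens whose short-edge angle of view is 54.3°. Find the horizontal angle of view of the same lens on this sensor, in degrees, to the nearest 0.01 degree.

81.82°

From the short-edge AOV: f = 7.41 / (2·tan(27.15°)) = 7.41 / 1.02566 ≈ 7.2247 mm.
Horizontal AOV = 2·arctan(12.52 / (2 × 7.2247)) = 2·arctan(0.86648) ≈ 81.8164°.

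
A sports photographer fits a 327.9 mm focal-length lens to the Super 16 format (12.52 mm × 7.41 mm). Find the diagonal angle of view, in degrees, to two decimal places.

Sensor diagonal = √(12.52² + 7.41²) = √211.6585 ≈ 14.5485 mm.
Angle of view α = 2·arctan(d/2f) with d = 14.5485 mm and f = 327.9 mm.
d/2f = 0.02218; arctan(0.02218) ≈ 1.2709°, so α ≈ 2.5417°.

2.54°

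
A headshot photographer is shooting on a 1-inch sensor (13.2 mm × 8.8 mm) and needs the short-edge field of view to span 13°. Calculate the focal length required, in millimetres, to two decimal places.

From α = 2·arctan(h/2f) we get f = h / (2·tan(α/2)).
With h = 8.8 mm and α/2 = 6.5°, tan(α/2) ≈ 0.11394, so f ≈ 8.8 / 0.22787 ≈ 38.6183 mm.

38.62 mm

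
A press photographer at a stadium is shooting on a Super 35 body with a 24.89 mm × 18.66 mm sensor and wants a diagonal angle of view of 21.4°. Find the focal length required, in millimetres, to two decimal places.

82.32 mm

Sensor diagonal = √(24.89² + 18.66²) = √967.7077 ≈ 31.1080 mm.
From α = 2·arctan(d/2f) we get f = d / (2·tan(α/2)).
With d = 31.1080 mm and α/2 = 10.7°, tan(α/2) ≈ 0.18895, so f ≈ 31.1080 / 0.37790 ≈ 82.3172 mm.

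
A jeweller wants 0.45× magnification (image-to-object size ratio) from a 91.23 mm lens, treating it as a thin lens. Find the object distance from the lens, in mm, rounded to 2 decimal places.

293.96 mm

With m = dᵢ/dₒ and 1/f = 1/dₒ + 1/dᵢ, substituting dᵢ = m·dₒ gives 1/f = (1 + 1/m)/dₒ, hence dₒ = f·(1 + 1/m).
dₒ = 91.23 × (1 + 1/0.45) = 91.23 × 3.22222 ≈ 293.963 mm.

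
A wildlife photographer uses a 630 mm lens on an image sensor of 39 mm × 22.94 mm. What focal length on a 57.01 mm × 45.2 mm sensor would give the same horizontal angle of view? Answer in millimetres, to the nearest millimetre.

Equal angle of view means equal width/f ratio, so f₂ = f₁ · (width₂/width₁) = 630 × 57.01/39.
f₂ = 630 × 1.46179 ≈ 920.931 mm.

921 mm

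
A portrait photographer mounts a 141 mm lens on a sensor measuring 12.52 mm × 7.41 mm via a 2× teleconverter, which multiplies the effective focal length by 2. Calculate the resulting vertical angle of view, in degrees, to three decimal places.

1.505°

Effective focal length f = 141 × 2 = 282 mm.
α = 2·arctan(7.41 / (2 × 282)) = 2·arctan(0.01314) ≈ 1.5055°.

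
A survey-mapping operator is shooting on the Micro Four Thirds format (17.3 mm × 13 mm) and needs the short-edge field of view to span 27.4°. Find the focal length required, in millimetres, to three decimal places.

26.664 mm

From α = 2·arctan(h/2f) we get f = h / (2·tan(α/2)).
With h = 13 mm and α/2 = 13.7°, tan(α/2) ≈ 0.24377, so f ≈ 13 / 0.48755 ≈ 26.6641 mm.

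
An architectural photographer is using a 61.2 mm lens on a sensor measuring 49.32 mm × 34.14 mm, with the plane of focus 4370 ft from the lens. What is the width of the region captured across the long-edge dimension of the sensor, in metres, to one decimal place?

1073.4 m

dₒ: 4370 ft × 304.8 mm/ft = 1331975.96 mm.
Similar triangles through the lens centre give W/dₒ = w/dᵢ; with 1/f = 1/dₒ + 1/dᵢ this gives W = w·(dₒ − f)/f.
W = 49.32 mm × (1.33198e+06 − 61.2) / 61.2 = 49.32 × 21763.3130 ≈ 1073366.599 mm = 1073.37 m.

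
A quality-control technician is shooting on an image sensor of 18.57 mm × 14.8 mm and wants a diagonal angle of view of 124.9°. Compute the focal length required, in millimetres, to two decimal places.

Sensor diagonal = √(18.57² + 14.8²) = √563.8849 ≈ 23.7463 mm.
From α = 2·arctan(d/2f) we get f = d / (2·tan(α/2)).
With d = 23.7463 mm and α/2 = 62.45°, tan(α/2) ≈ 1.91690, so f ≈ 23.7463 / 3.83379 ≈ 6.1939 mm.

6.19 mm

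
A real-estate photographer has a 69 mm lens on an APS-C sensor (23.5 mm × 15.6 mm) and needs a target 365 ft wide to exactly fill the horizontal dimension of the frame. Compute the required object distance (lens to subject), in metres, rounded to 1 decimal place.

326.7 m

W: 365 ft × 304.8 mm/ft = 111252.00 mm.
Magnification m = w/W = dᵢ/dₒ; combined with 1/f = 1/dₒ + 1/dᵢ this gives dₒ = f·(1 + W/w).
dₒ = 69 mm × (1 + 111252/23.5) = 69 × 4735.1275 ≈ 326723.798 mm = 326.724 m.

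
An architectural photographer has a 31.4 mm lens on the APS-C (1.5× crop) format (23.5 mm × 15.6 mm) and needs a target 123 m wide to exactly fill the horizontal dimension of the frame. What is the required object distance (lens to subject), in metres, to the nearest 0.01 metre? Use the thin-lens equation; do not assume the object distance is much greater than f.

164.38 m

W: 123 m = 123000 mm.
Magnification m = w/W = dᵢ/dₒ; combined with 1/f = 1/dₒ + 1/dᵢ this gives dₒ = f·(1 + W/w).
dₒ = 31.4 mm × (1 + 123000/23.5) = 31.4 × 5235.0426 ≈ 164380.336 mm = 164.38 m.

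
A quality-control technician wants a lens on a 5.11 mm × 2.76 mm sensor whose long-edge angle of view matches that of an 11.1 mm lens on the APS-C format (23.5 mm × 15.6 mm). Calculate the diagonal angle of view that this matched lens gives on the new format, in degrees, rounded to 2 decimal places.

100.53°

Equal long-edge AOV ⇒ f₂ = f₁ · 5.11/23.5 = 11.1 × 0.21745 ≈ 2.4137 mm.
Sensor diagonal = √(5.11² + 2.76²) = √33.7297 ≈ 5.8077 mm.
Diagonal AOV on the new format = 2·arctan(5.8077 / (2 × 2.4137)) = 2·arctan(1.20310) ≈ 100.5340°.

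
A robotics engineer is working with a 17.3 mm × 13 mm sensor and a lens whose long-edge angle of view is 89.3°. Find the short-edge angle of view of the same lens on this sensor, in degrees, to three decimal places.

73.174°

From the long-edge AOV: f = 17.3 / (2·tan(44.65°)) = 17.3 / 1.97571 ≈ 8.7563 mm.
Short-edge AOV = 2·arctan(13 / (2 × 8.7563)) = 2·arctan(0.74232) ≈ 73.1745°.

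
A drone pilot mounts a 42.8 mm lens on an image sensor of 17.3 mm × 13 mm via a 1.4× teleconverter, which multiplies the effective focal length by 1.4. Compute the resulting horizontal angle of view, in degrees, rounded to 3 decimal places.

16.429°

Effective focal length f = 42.8 × 1.4 = 59.92 mm.
α = 2·arctan(17.3 / (2 × 59.92)) = 2·arctan(0.14436) ≈ 16.4288°.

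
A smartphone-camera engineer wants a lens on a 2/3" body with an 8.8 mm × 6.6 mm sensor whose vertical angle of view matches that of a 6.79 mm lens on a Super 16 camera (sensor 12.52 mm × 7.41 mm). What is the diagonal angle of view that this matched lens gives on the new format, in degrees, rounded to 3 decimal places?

84.568°

Equal vertical AOV ⇒ f₂ = f₁ · 6.6/7.41 = 6.79 × 0.89069 ≈ 6.0478 mm.
Sensor diagonal = √(8.8² + 6.6²) = √121.0000 ≈ 11.0000 mm.
Diagonal AOV on the new format = 2·arctan(11.0000 / (2 × 6.0478)) = 2·arctan(0.90943) ≈ 84.5684°.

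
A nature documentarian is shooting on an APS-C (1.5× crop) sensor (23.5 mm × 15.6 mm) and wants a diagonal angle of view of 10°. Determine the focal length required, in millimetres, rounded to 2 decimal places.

Sensor diagonal = √(23.5² + 15.6²) = √795.6100 ≈ 28.2066 mm.
From α = 2·arctan(d/2f) we get f = d / (2·tan(α/2)).
With d = 28.2066 mm and α/2 = 5°, tan(α/2) ≈ 0.08749, so f ≈ 28.2066 / 0.17498 ≈ 161.2012 mm.

161.20 mm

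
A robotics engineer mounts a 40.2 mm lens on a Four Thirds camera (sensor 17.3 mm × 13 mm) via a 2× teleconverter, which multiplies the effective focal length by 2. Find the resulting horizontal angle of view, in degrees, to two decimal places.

Effective focal length f = 40.2 × 2 = 80.4 mm.
α = 2·arctan(17.3 / (2 × 80.4)) = 2·arctan(0.10759) ≈ 12.2813°.

12.28°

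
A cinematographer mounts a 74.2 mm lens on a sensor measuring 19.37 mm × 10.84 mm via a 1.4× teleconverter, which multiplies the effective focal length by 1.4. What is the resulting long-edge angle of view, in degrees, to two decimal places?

10.65°

Effective focal length f = 74.2 × 1.4 = 103.88 mm.
α = 2·arctan(19.37 / (2 × 103.88)) = 2·arctan(0.09323) ≈ 10.6529°.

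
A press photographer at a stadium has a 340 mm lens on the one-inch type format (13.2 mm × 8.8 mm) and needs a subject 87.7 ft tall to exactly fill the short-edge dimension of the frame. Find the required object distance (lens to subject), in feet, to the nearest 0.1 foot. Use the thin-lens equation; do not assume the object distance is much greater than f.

3389.5 ft

W: 87.7 ft × 304.8 mm/ft = 26730.96 mm.
Magnification m = h/W = dᵢ/dₒ; combined with 1/f = 1/dₒ + 1/dᵢ this gives dₒ = f·(1 + W/h).
dₒ = 340 mm × (1 + 26731/8.8) = 340 × 3038.6090 ≈ 1033127.058 mm = 1033127.058/304.8 ft = 3389.52 ft.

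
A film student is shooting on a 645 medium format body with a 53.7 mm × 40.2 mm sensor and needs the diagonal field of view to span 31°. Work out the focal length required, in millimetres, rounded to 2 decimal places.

Sensor diagonal = √(53.7² + 40.2²) = √4499.7300 ≈ 67.0800 mm.
From α = 2·arctan(d/2f) we get f = d / (2·tan(α/2)).
With d = 67.0800 mm and α/2 = 15.5°, tan(α/2) ≈ 0.27732, so f ≈ 67.0800 / 0.55465 ≈ 120.9414 mm.

120.94 mm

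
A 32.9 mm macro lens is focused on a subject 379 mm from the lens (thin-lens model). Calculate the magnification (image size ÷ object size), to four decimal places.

Thin lens: 1/f = 1/dₒ + 1/dᵢ → 1/dᵢ = 1/32.9 − 1/379 = 0.0277566 mm⁻¹, so dᵢ ≈ 36.0274 mm.
Magnification m = dᵢ/dₒ = 36.0274/379 ≈ 0.09506.

0.0951×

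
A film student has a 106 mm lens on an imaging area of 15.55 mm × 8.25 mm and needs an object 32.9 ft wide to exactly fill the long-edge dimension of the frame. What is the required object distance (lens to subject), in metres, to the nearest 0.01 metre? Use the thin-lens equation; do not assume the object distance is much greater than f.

W: 32.9 ft × 304.8 mm/ft = 10027.92 mm.
Magnification m = w/W = dᵢ/dₒ; combined with 1/f = 1/dₒ + 1/dᵢ this gives dₒ = f·(1 + W/w).
dₒ = 106 mm × (1 + 10027.9/15.55) = 106 × 645.8823 ≈ 68463.523 mm = 68.4635 m.

68.46 m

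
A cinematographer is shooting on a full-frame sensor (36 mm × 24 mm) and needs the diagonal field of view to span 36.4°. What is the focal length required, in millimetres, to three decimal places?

Sensor diagonal = √(36² + 24²) = √1872.0000 ≈ 43.2666 mm.
From α = 2·arctan(d/2f) we get f = d / (2·tan(α/2)).
With d = 43.2666 mm and α/2 = 18.2°, tan(α/2) ≈ 0.32878, so f ≈ 43.2666 / 0.65757 ≈ 65.7981 mm.

65.798 mm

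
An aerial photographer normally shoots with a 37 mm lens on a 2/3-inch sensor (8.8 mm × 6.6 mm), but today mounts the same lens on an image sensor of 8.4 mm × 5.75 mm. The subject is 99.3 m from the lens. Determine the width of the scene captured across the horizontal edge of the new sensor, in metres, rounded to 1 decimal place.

The focal length stays 37 mm; the relevant sensor dimension is now w = 8.4 mm. Object distance dₒ = 99.3 m = 99300 mm.
Thin-lens field width W = w·(dₒ − f)/f = 8.4 × (99300 − 37)/37 ≈ 22535.384 mm = 22.5354 m.

22.5 m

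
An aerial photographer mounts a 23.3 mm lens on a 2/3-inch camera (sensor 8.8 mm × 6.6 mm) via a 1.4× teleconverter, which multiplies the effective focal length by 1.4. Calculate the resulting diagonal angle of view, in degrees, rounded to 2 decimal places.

Effective focal length f = 23.3 × 1.4 = 32.62 mm.
Sensor diagonal = √(8.8² + 6.6²) = √121.0000 ≈ 11.0000 mm.
α = 2·arctan(11.000 / (2 × 32.62)) = 2·arctan(0.16861) ≈ 19.1410°.

19.14°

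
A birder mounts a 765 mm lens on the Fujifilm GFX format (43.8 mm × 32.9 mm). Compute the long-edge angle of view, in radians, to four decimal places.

Angle of view α = 2·arctan(w/2f) with w = 43.8 mm and f = 765 mm.
w/2f = 0.02863; arctan(0.02863) ≈ 0.0286 rad, so α ≈ 0.0572 rad.

0.0572 rad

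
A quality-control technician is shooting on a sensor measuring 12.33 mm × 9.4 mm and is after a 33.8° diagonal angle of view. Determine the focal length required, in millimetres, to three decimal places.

Sensor diagonal = √(12.33² + 9.4²) = √240.3889 ≈ 15.5045 mm.
From α = 2·arctan(d/2f) we get f = d / (2·tan(α/2)).
With d = 15.5045 mm and α/2 = 16.9°, tan(α/2) ≈ 0.30382, so f ≈ 15.5045 / 0.60765 ≈ 25.5156 mm.

25.516 mm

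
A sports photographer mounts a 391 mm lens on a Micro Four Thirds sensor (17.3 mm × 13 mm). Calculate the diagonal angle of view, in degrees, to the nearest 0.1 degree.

Sensor diagonal = √(17.3² + 13²) = √468.2900 ≈ 21.6400 mm.
Angle of view α = 2·arctan(d/2f) with d = 21.6400 mm and f = 391 mm.
d/2f = 0.02767; arctan(0.02767) ≈ 1.5851°, so α ≈ 3.1702°.

3.2°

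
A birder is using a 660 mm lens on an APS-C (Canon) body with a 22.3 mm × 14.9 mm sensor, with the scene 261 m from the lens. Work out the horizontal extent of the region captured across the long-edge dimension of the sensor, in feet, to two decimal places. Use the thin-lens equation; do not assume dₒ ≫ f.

dₒ: 261 m = 261000 mm.
Similar triangles through the lens centre give W/dₒ = w/dᵢ; with 1/f = 1/dₒ + 1/dᵢ this gives W = w·(dₒ − f)/f.
W = 22.3 mm × (261000 − 660) / 660 = 22.3 × 394.4545 ≈ 8796.336 mm = 8796.336/304.8 ft = 28.8594 ft.

28.86 ft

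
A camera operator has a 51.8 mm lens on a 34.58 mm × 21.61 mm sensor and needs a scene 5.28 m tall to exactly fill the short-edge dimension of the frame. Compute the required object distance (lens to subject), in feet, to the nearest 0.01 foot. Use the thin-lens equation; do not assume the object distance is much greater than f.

W: 5.28 m = 5280 mm.
Magnification m = h/W = dᵢ/dₒ; combined with 1/f = 1/dₒ + 1/dᵢ this gives dₒ = f·(1 + W/h).
dₒ = 51.8 mm × (1 + 5280/21.61) = 51.8 × 245.3313 ≈ 12708.163 mm = 12708.163/304.8 ft = 41.6934 ft.

41.69 ft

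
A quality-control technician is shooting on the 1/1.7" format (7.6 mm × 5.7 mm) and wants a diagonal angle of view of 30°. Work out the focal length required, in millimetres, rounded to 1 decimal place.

Sensor diagonal = √(7.6² + 5.7²) = √90.2500 ≈ 9.5000 mm.
From α = 2·arctan(d/2f) we get f = d / (2·tan(α/2)).
With d = 9.5000 mm and α/2 = 15°, tan(α/2) ≈ 0.26795, so f ≈ 9.5000 / 0.53590 ≈ 17.7272 mm.

17.7 mm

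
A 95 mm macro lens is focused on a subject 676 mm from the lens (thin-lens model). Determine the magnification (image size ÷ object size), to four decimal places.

Thin lens: 1/f = 1/dₒ + 1/dᵢ → 1/dᵢ = 1/95 − 1/676 = 0.0090470 mm⁻¹, so dᵢ ≈ 110.5336 mm.
Magnification m = dᵢ/dₒ = 110.5336/676 ≈ 0.16351.

0.1635×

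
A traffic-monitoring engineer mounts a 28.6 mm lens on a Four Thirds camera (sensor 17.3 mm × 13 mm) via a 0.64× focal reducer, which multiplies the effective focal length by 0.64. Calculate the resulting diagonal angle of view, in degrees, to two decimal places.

61.18°

Effective focal length f = 28.6 × 0.64 = 18.304 mm.
Sensor diagonal = √(17.3² + 13²) = √468.2900 ≈ 21.6400 mm.
α = 2·arctan(21.640 / (2 × 18.304)) = 2·arctan(0.59113) ≈ 61.1770°.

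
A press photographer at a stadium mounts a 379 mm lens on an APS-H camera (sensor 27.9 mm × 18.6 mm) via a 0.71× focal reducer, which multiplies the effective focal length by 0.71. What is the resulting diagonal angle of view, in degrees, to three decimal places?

7.130°

Effective focal length f = 379 × 0.71 = 269.09 mm.
Sensor diagonal = √(27.9² + 18.6²) = √1124.3700 ≈ 33.5316 mm.
α = 2·arctan(33.532 / (2 × 269.09)) = 2·arctan(0.06231) ≈ 7.1305°.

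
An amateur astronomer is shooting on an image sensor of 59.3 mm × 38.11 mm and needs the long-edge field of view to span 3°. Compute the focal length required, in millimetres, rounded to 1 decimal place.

From α = 2·arctan(w/2f) we get f = w / (2·tan(α/2)).
With w = 59.3 mm and α/2 = 1.5°, tan(α/2) ≈ 0.02619, so f ≈ 59.3 / 0.05237 ≈ 1132.2878 mm.

1132.3 mm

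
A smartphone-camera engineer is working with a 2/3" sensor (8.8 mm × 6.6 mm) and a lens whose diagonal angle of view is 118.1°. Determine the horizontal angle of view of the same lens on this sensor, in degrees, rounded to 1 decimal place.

Sensor diagonal = √(8.8² + 6.6²) = √121.0000 ≈ 11.0000 mm.
From the diagonal AOV: f = 11.0000 / (2·tan(59.05°)) = 11.0000 / 3.33515 ≈ 3.2982 mm.
Horizontal AOV = 2·arctan(8.8 / (2 × 3.2982)) = 2·arctan(1.33406) ≈ 106.2901°.

106.3°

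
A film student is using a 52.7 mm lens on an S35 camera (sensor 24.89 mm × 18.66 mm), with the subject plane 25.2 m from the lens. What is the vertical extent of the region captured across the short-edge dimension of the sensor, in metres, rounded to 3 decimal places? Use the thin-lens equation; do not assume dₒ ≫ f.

dₒ: 25.2 m = 25200 mm.
Similar triangles through the lens centre give W/dₒ = h/dᵢ; with 1/f = 1/dₒ + 1/dᵢ this gives W = h·(dₒ − f)/f.
W = 18.66 mm × (25200 − 52.7) / 52.7 = 18.66 × 477.1784 ≈ 8904.148 mm = 8.90415 m.

8.904 m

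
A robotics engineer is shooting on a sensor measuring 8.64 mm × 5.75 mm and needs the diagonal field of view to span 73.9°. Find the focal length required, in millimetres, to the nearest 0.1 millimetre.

Sensor diagonal = √(8.64² + 5.75²) = √107.7121 ≈ 10.3784 mm.
From α = 2·arctan(d/2f) we get f = d / (2·tan(α/2)).
With d = 10.3784 mm and α/2 = 36.95°, tan(α/2) ≈ 0.75219, so f ≈ 10.3784 / 1.50437 ≈ 6.8988 mm.

6.9 mm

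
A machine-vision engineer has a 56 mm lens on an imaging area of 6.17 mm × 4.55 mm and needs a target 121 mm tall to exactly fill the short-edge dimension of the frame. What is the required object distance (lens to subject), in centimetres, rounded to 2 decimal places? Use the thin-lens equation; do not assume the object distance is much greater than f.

Magnification m = h/W = dᵢ/dₒ; combined with 1/f = 1/dₒ + 1/dᵢ this gives dₒ = f·(1 + W/h).
dₒ = 56 mm × (1 + 121/4.55) = 56 × 27.5934 ≈ 1545.231 mm = 154.523 cm.

154.52 cm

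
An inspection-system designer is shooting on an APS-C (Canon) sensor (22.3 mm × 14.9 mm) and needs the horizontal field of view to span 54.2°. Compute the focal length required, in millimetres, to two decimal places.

From α = 2·arctan(w/2f) we get f = w / (2·tan(α/2)).
With w = 22.3 mm and α/2 = 27.1°, tan(α/2) ≈ 0.51173, so f ≈ 22.3 / 1.02345 ≈ 21.7890 mm.

21.79 mm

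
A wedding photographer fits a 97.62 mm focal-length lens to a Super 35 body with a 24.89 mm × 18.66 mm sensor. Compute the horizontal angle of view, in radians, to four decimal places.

Angle of view α = 2·arctan(w/2f) with w = 24.89 mm and f = 97.62 mm.
w/2f = 0.12748; arctan(0.12748) ≈ 0.1268 rad, so α ≈ 0.2536 rad.

0.2536 rad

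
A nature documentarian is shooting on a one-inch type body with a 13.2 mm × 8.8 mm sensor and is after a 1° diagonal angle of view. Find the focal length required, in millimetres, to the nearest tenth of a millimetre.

908.9 mm

Sensor diagonal = √(13.2² + 8.8²) = √251.6800 ≈ 15.8644 mm.
From α = 2·arctan(d/2f) we get f = d / (2·tan(α/2)).
With d = 15.8644 mm and α/2 = 0.5°, tan(α/2) ≈ 0.00873, so f ≈ 15.8644 / 0.01745 ≈ 908.9416 mm.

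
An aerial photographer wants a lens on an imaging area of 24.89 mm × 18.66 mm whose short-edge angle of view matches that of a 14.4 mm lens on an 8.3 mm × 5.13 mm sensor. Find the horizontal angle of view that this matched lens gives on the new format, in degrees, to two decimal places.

26.73°

Equal short-edge AOV ⇒ f₂ = f₁ · 18.66/5.13 = 14.4 × 3.63743 ≈ 52.3789 mm.
Horizontal AOV on the new format = 2·arctan(24.89 / (2 × 52.3789)) = 2·arctan(0.23760) ≈ 26.7308°.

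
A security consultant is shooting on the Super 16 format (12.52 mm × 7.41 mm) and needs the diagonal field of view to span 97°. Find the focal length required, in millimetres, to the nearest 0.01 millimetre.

Sensor diagonal = √(12.52² + 7.41²) = √211.6585 ≈ 14.5485 mm.
From α = 2·arctan(d/2f) we get f = d / (2·tan(α/2)).
With d = 14.5485 mm and α/2 = 48.5°, tan(α/2) ≈ 1.13029, so f ≈ 14.5485 / 2.26059 ≈ 6.4357 mm.

6.44 mm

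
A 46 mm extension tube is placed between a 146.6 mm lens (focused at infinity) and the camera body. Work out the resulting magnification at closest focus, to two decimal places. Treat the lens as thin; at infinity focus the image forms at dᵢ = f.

The tube moves the image plane from f to f + e, so dᵢ = 146.6 + 46 = 192.6 mm. Focus is achieved when 1/f = 1/dₒ + 1/dᵢ, giving dₒ = 1/(1/f − 1/(f+e)).
Magnification m = dᵢ/dₒ = (f+e)·(1/f − 1/(f+e)) = e/f = 46/146.6 ≈ 0.3138.

0.31×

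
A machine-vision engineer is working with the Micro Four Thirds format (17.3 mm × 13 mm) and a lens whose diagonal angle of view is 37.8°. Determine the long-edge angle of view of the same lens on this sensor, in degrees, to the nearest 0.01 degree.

Sensor diagonal = √(17.3² + 13²) = √468.2900 ≈ 21.6400 mm.
From the diagonal AOV: f = 21.6400 / (2·tan(18.9°)) = 21.6400 / 0.68475 ≈ 31.6026 mm.
Long-edge AOV = 2·arctan(17.3 / (2 × 31.6026)) = 2·arctan(0.27371) ≈ 30.6152°.

30.62°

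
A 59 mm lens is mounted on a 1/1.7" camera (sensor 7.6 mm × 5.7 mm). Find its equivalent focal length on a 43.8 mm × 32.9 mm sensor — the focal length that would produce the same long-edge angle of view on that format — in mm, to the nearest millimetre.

340 mm

Equal angle of view means equal width/f ratio, so f₂ = f₁ · (width₂/width₁) = 59 × 43.8/7.6.
f₂ = 59 × 5.76316 ≈ 340.026 mm.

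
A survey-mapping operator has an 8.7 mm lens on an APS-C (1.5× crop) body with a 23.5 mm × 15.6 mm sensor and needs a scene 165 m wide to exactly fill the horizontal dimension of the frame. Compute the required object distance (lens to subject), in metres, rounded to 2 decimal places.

W: 165 m = 165000 mm.
Magnification m = w/W = dᵢ/dₒ; combined with 1/f = 1/dₒ + 1/dᵢ this gives dₒ = f·(1 + W/w).
dₒ = 8.7 mm × (1 + 165000/23.5) = 8.7 × 7022.2766 ≈ 61093.806 mm = 61.0938 m.

61.09 m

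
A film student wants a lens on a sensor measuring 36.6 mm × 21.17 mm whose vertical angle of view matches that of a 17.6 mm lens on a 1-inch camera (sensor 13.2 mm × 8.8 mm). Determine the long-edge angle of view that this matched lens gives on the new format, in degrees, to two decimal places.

46.75°

Equal vertical AOV ⇒ f₂ = f₁ · 21.17/8.8 = 17.6 × 2.40568 ≈ 42.3400 mm.
Long-edge AOV on the new format = 2·arctan(36.6 / (2 × 42.3400)) = 2·arctan(0.43222) ≈ 46.7495°.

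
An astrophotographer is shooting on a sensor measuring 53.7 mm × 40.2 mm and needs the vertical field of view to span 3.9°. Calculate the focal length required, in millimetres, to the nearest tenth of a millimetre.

590.4 mm

From α = 2·arctan(h/2f) we get f = h / (2·tan(α/2)).
With h = 40.2 mm and α/2 = 1.95°, tan(α/2) ≈ 0.03405, so f ≈ 40.2 / 0.06809 ≈ 590.3592 mm.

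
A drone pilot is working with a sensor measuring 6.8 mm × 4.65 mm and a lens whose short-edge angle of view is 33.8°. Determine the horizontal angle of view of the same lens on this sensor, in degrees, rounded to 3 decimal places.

From the short-edge AOV: f = 4.65 / (2·tan(16.9°)) = 4.65 / 0.60765 ≈ 7.6525 mm.
Horizontal AOV = 2·arctan(6.8 / (2 × 7.6525)) = 2·arctan(0.44430) ≈ 47.9112°.

47.911°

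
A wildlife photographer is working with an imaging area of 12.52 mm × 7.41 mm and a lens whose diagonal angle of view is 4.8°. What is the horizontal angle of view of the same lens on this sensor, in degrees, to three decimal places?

Sensor diagonal = √(12.52² + 7.41²) = √211.6585 ≈ 14.5485 mm.
From the diagonal AOV: f = 14.5485 / (2·tan(2.4°)) = 14.5485 / 0.08382 ≈ 173.5582 mm.
Horizontal AOV = 2·arctan(12.52 / (2 × 173.5582)) = 2·arctan(0.03607) ≈ 4.1314°.

4.131°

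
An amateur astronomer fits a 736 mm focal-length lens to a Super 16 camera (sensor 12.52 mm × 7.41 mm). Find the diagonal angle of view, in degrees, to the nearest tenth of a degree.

Sensor diagonal = √(12.52² + 7.41²) = √211.6585 ≈ 14.5485 mm.
Angle of view α = 2·arctan(d/2f) with d = 14.5485 mm and f = 736 mm.
d/2f = 0.00988; arctan(0.00988) ≈ 0.5663°, so α ≈ 1.1325°.

1.1°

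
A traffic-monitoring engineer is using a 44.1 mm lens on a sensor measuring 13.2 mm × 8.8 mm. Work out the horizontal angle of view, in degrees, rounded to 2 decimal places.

17.02°

Angle of view α = 2·arctan(w/2f) with w = 13.2 mm and f = 44.1 mm.
w/2f = 0.14966; arctan(0.14966) ≈ 8.5117°, so α ≈ 17.0234°.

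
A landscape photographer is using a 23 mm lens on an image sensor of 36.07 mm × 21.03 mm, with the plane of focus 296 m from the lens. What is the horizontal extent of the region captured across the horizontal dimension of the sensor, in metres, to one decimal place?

464.2 m

dₒ: 296 m = 296000 mm.
Similar triangles through the lens centre give W/dₒ = w/dᵢ; with 1/f = 1/dₒ + 1/dᵢ this gives W = w·(dₒ − f)/f.
W = 36.07 mm × (296000 − 23) / 23 = 36.07 × 12868.5652 ≈ 464169.147 mm = 464.169 m.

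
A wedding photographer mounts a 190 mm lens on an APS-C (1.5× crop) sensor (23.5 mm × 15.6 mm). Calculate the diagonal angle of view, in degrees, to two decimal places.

8.49°

Sensor diagonal = √(23.5² + 15.6²) = √795.6100 ≈ 28.2066 mm.
Angle of view α = 2·arctan(d/2f) with d = 28.2066 mm and f = 190 mm.
d/2f = 0.07423; arctan(0.07423) ≈ 4.2452°, so α ≈ 8.4903°.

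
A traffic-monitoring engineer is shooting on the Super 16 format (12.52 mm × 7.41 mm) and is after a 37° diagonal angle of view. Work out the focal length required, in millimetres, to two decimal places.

21.74 mm

Sensor diagonal = √(12.52² + 7.41²) = √211.6585 ≈ 14.5485 mm.
From α = 2·arctan(d/2f) we get f = d / (2·tan(α/2)).
With d = 14.5485 mm and α/2 = 18.5°, tan(α/2) ≈ 0.33460, so f ≈ 14.5485 / 0.66919 ≈ 21.7404 mm.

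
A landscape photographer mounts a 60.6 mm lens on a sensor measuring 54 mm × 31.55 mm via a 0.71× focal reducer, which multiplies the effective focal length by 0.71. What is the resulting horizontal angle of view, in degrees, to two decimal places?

Effective focal length f = 60.6 × 0.71 = 43.026 mm.
α = 2·arctan(54 / (2 × 43.026)) = 2·arctan(0.62753) ≈ 64.2188°.

64.22°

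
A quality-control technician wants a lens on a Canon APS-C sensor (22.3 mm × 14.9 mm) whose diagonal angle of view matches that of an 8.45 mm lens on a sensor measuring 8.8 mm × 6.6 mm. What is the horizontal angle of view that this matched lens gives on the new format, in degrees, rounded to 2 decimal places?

56.84°

Sensor diagonal = √(8.8² + 6.6²) = √121.0000 ≈ 11.0000 mm.
Sensor diagonal = √(22.3² + 14.9²) = √719.3000 ≈ 26.8198 mm.
Equal diagonal AOV ⇒ f₂ = f₁ · 26.8198/11.0000 = 8.45 × 2.43816 ≈ 20.6025 mm.
Horizontal AOV on the new format = 2·arctan(22.3 / (2 × 20.6025)) = 2·arctan(0.54120) ≈ 56.8443°.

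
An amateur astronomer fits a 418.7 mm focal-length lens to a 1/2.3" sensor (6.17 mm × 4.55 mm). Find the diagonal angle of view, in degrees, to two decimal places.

1.05°

Sensor diagonal = √(6.17² + 4.55²) = √58.7714 ≈ 7.6663 mm.
Angle of view α = 2·arctan(d/2f) with d = 7.6663 mm and f = 418.7 mm.
d/2f = 0.00915; arctan(0.00915) ≈ 0.5245°, so α ≈ 1.0490°.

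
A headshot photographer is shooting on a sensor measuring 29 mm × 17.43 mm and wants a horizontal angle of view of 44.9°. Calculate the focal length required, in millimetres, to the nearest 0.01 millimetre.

From α = 2·arctan(w/2f) we get f = w / (2·tan(α/2)).
With w = 29 mm and α/2 = 22.45°, tan(α/2) ≈ 0.41319, so f ≈ 29 / 0.82638 ≈ 35.0927 mm.

35.09 mm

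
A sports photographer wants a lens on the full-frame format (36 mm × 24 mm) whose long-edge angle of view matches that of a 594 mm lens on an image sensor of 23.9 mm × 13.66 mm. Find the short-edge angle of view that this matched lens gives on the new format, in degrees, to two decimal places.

1.54°

Equal long-edge AOV ⇒ f₂ = f₁ · 36/23.9 = 594 × 1.50628 ≈ 894.7280 mm.
Short-edge AOV on the new format = 2·arctan(24 / (2 × 894.7280)) = 2·arctan(0.01341) ≈ 1.5368°.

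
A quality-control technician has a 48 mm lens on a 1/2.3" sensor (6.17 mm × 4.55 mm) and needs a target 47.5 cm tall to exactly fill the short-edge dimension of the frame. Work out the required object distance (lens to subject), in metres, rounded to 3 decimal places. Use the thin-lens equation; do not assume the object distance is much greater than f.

5.059 m

W: 47.5 cm = 475 mm.
Magnification m = h/W = dᵢ/dₒ; combined with 1/f = 1/dₒ + 1/dᵢ this gives dₒ = f·(1 + W/h).
dₒ = 48 mm × (1 + 475/4.55) = 48 × 105.3956 ≈ 5058.989 mm = 5.05899 m.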